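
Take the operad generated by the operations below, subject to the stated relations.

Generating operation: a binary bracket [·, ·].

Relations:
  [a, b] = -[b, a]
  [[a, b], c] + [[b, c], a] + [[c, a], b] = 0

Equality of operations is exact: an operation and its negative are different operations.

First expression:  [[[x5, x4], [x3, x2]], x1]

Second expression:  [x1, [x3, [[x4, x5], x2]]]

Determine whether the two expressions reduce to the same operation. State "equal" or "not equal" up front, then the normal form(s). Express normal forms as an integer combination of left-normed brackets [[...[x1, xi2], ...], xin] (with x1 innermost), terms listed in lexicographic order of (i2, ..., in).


not equal: they reduce to [[[[x1, x2], x3], x4], x5] - [[[[x1, x2], x3], x5], x4] - [[[[x1, x3], x2], x4], x5] + [[[[x1, x3], x2], x5], x4] - [[[[x1, x4], x5], x2], x3] + [[[[x1, x4], x5], x3], x2] + [[[[x1, x5], x4], x2], x3] - [[[[x1, x5], x4], x3], x2] and [[[[x1, x2], x4], x5], x3] - [[[[x1, x2], x5], x4], x3] - [[[[x1, x3], x2], x4], x5] + [[[[x1, x3], x2], x5], x4] + [[[[x1, x3], x4], x5], x2] - [[[[x1, x3], x5], x4], x2] - [[[[x1, x4], x5], x2], x3] + [[[[x1, x5], x4], x2], x3]

Normal form of the first expression: [[[[x1, x2], x3], x4], x5] - [[[[x1, x2], x3], x5], x4] - [[[[x1, x3], x2], x4], x5] + [[[[x1, x3], x2], x5], x4] - [[[[x1, x4], x5], x2], x3] + [[[[x1, x4], x5], x3], x2] + [[[[x1, x5], x4], x2], x3] - [[[[x1, x5], x4], x3], x2]
Normal form of the second expression: [[[[x1, x2], x4], x5], x3] - [[[[x1, x2], x5], x4], x3] - [[[[x1, x3], x2], x4], x5] + [[[[x1, x3], x2], x5], x4] + [[[[x1, x3], x4], x5], x2] - [[[[x1, x3], x5], x4], x2] - [[[[x1, x4], x5], x2], x3] + [[[[x1, x5], x4], x2], x3]
Different reductions; not equal.


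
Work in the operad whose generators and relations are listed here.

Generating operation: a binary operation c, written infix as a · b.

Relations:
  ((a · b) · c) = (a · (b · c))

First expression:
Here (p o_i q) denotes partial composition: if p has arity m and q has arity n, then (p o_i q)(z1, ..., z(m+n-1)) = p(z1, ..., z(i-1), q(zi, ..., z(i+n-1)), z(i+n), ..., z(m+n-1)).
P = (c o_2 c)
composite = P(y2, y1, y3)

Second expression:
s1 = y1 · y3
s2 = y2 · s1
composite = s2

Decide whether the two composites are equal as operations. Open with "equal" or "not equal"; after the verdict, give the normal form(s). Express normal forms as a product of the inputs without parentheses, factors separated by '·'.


equal; the common form is y2 · y1 · y3

Normal form of the first expression: y2 · y1 · y3
Normal form of the second expression: y2 · y1 · y3
One common form — equal.


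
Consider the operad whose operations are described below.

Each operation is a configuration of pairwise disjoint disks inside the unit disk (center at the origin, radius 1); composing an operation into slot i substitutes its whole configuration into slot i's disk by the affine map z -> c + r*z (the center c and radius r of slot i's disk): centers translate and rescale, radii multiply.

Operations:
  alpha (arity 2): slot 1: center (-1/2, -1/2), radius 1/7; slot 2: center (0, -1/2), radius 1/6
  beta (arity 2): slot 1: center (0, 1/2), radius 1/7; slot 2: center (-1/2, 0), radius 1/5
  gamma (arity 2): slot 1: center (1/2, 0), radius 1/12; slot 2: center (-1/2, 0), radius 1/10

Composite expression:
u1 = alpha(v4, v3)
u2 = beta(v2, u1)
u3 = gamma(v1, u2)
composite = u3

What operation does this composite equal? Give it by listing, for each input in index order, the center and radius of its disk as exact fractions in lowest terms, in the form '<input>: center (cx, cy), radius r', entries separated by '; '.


v1: center (1/2, 0), radius 1/12; v2: center (-1/2, 1/20), radius 1/70; v3: center (-11/20, -1/100), radius 1/300; v4: center (-14/25, -1/100), radius 1/350

Nesting under gamma composes maps z -> c + r*z down each v-path.
v1: after 1 affine step, its disk has center (1/2, 0), radius 1/12
v2: after 2 affine steps, its disk has center (-1/2, 1/20), radius 1/70
v4: after 3 affine steps, its disk has center (-14/25, -1/100), radius 1/350
v3: after 3 affine steps, its disk has center (-11/20, -1/100), radius 1/300


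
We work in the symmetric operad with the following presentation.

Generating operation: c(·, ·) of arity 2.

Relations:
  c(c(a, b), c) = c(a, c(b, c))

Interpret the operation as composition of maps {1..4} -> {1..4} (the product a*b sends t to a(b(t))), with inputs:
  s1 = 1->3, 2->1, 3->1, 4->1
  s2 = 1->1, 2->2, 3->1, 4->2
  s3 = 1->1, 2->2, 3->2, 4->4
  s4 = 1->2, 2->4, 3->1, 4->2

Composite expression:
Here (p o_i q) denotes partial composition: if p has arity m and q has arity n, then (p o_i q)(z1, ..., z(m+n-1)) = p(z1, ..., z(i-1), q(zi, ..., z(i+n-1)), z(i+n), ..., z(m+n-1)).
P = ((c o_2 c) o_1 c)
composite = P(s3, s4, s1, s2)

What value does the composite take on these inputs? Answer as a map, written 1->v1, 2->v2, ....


c(s3, s4) = 1->2, 2->4, 3->1, 4->2
c(s1, s2) = 1->3, 2->1, 3->3, 4->1
c(c(s3, s4), c(s1, s2)) = 1->1, 2->2, 3->1, 4->2

1->1, 2->2, 3->1, 4->2


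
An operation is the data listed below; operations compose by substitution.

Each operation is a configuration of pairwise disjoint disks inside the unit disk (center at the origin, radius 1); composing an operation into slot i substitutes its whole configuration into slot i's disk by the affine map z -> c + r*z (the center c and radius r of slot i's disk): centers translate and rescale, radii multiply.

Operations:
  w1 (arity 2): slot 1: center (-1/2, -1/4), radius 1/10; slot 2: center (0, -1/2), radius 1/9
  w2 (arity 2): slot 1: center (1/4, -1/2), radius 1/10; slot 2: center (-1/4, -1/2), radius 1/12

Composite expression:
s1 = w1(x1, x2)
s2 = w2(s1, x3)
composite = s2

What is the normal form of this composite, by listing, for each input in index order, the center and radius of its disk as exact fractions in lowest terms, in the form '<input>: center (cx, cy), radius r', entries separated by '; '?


Each x-disk chains the slot maps above it in w2; radii multiply.
tracing x1 down its 2-map path: center (1/5, -21/40), radius 1/100
tracing x2 down its 2-map path: center (1/4, -11/20), radius 1/90
tracing x3 down its 1-map path: center (-1/4, -1/2), radius 1/12

x1: center (1/5, -21/40), radius 1/100; x2: center (1/4, -11/20), radius 1/90; x3: center (-1/4, -1/2), radius 1/12


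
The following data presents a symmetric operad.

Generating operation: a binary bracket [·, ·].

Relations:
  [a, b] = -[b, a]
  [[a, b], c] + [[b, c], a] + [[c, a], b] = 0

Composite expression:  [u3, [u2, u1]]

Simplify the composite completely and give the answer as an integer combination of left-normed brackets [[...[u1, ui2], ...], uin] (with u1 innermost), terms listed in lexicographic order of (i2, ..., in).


In the tensor algebra, words opening u1 carry the u1-anchored form.
Composite bracket: [u3, [u2, u1]]
Applying ab - ba throughout gives 4 signed words (2^2 = 4).
Coefficients come from the u1-initial words:
  from u1u2u3, sign +1: term +[[u1, u2], u3]

[[u1, u2], u3]


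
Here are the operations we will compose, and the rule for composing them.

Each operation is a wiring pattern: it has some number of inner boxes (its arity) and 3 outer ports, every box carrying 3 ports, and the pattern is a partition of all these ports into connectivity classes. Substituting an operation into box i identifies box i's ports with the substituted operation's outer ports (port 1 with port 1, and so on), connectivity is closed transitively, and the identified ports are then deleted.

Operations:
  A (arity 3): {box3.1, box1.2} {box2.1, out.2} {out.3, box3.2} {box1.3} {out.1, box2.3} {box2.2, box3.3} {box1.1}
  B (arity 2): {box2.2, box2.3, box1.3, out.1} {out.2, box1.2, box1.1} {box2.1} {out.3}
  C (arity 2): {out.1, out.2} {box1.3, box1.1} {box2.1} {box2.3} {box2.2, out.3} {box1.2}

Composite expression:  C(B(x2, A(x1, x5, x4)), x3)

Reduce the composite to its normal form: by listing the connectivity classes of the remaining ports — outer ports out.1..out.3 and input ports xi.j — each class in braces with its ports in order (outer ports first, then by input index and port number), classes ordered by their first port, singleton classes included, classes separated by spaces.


{out.1, out.2} {out.3, x3.2} {x1.1} {x1.2, x4.1} {x1.3} {x2.1, x2.2} {x2.3, x4.2, x5.1} {x3.1} {x3.3} {x4.3, x5.2} {x5.3}

Reachability decides: close wires over C-identified ports.
composing A on (x1, x5, x4), with out.j its own outer ports: {out.1, x5.3} {out.2, x5.1} {out.3, x4.2} {x1.1} {x1.2, x4.1} {x1.3} {x4.3, x5.2}
composing B on (x2, x1, x5, x4), with out.j its own outer ports: {out.1, x2.3, x4.2, x5.1} {out.2, x2.1, x2.2} {out.3} {x1.1} {x1.2, x4.1} {x1.3} {x4.3, x5.2} {x5.3}
composing C on (x2, x1, x5, x4, x3), with out.j its own outer ports: {out.1, out.2} {out.3, x3.2} {x1.1} {x1.2, x4.1} {x1.3} {x2.1, x2.2} {x2.3, x4.2, x5.1} {x3.1} {x3.3} {x4.3, x5.2} {x5.3}


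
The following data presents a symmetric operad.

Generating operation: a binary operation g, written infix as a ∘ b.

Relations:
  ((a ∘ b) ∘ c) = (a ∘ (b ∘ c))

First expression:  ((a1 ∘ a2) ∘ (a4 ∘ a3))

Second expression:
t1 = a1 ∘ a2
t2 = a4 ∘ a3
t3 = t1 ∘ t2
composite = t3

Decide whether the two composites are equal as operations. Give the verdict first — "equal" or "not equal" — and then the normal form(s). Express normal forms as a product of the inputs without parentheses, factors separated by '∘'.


Reducing the first expression gives a1 ∘ a2 ∘ a4 ∘ a3
Reducing the second expression gives a1 ∘ a2 ∘ a4 ∘ a3
Same normal form: equal.

equal; both compose to a1 ∘ a2 ∘ a4 ∘ a3


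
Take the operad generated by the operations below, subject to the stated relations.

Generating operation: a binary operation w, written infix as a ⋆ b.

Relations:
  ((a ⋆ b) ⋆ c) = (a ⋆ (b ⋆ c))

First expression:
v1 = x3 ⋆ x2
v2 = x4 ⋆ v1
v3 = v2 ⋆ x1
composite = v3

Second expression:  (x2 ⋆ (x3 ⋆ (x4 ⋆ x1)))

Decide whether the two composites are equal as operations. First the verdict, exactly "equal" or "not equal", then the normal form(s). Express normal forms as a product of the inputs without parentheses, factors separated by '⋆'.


not equal — first x4 ⋆ x3 ⋆ x2 ⋆ x1, second x2 ⋆ x3 ⋆ x4 ⋆ x1


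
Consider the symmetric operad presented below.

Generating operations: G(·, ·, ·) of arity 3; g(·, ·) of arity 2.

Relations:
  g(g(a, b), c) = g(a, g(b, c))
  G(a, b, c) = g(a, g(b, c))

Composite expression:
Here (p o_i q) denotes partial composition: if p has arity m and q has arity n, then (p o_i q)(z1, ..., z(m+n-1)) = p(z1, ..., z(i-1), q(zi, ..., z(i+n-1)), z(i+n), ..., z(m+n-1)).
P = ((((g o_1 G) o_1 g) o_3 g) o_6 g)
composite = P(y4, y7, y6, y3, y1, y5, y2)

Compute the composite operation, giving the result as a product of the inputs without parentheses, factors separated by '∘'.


Under associativity of g, the answer is the y's in reading order.
g(y4, y7) flattens to y4 ∘ y7
g(y6, y3) flattens to y6 ∘ y3
G(g(y4, y7), g(y6, y3), y1) flattens to y4 ∘ y7 ∘ y6 ∘ y3 ∘ y1
g(y5, y2) flattens to y5 ∘ y2
g(G(g(y4, y7), g(y6, y3), y1), g(y5, y2)) flattens to y4 ∘ y7 ∘ y6 ∘ y3 ∘ y1 ∘ y5 ∘ y2

y4 ∘ y7 ∘ y6 ∘ y3 ∘ y1 ∘ y5 ∘ y2


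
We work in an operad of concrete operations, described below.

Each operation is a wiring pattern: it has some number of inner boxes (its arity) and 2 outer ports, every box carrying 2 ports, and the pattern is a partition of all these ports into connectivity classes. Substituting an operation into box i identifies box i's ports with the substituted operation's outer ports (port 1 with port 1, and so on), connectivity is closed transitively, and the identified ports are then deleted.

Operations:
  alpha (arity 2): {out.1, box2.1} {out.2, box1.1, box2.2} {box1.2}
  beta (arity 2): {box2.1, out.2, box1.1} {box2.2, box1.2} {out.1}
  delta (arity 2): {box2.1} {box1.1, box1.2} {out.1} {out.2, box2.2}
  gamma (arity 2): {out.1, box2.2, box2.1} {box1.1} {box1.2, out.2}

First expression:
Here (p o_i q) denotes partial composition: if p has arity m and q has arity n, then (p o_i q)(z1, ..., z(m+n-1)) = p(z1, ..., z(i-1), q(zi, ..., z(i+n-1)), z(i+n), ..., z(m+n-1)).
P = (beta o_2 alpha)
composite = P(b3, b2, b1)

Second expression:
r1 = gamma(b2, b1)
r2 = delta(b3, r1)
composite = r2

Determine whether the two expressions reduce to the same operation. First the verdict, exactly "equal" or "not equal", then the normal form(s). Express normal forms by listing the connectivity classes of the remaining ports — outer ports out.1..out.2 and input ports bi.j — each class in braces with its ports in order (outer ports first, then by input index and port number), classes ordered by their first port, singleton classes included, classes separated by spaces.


not equal; first: {out.1} {out.2, b1.1, b3.1} {b1.2, b2.1, b3.2} {b2.2}; second: {out.1} {out.2, b2.2} {b1.1, b1.2} {b2.1} {b3.1, b3.2}


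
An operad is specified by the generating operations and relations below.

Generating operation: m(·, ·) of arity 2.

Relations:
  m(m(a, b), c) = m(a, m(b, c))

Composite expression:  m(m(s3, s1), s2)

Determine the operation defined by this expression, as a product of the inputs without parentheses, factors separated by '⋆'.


Every regrouping of m is equal, so read the s-inputs in written order.
m(s3, s1) reduces to s3 ⋆ s1
m(m(s3, s1), s2) reduces to s3 ⋆ s1 ⋆ s2

s3 ⋆ s1 ⋆ s2


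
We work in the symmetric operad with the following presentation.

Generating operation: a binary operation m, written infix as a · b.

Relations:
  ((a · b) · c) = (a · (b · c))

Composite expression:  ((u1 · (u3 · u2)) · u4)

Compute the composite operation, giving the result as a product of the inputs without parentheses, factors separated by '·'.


All parenthesizations of m agree; list the u-inputs left to right.
(u3 · u2) spells out as u3 · u2
(u1 · (u3 · u2)) spells out as u1 · u3 · u2
((u1 · (u3 · u2)) · u4) spells out as u1 · u3 · u2 · u4

u1 · u3 · u2 · u4


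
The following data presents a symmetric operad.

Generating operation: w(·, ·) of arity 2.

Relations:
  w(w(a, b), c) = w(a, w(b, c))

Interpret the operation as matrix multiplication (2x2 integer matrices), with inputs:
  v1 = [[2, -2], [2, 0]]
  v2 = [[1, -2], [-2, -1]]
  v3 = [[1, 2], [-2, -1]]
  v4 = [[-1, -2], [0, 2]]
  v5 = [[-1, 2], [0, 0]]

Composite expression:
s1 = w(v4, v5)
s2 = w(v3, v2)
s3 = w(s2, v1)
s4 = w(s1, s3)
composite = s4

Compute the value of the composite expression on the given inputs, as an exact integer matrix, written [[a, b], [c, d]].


[[-34, 6], [0, 0]]

w(v4, v5) = [[1, -2], [0, 0]]
w(v3, v2) = [[-3, -4], [0, 5]]
w(w(v3, v2), v1) = [[-14, 6], [10, 0]]
w(w(v4, v5), w(w(v3, v2), v1)) = [[-34, 6], [0, 0]]


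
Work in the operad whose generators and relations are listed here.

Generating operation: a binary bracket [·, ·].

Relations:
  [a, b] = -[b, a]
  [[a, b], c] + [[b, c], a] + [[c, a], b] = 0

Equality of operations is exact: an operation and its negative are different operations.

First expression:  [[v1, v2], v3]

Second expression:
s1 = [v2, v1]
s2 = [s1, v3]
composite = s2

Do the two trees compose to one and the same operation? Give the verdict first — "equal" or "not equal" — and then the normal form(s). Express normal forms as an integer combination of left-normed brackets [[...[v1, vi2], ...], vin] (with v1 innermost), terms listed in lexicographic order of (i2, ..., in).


not equal: they reduce to [[v1, v2], v3] and -[[v1, v2], v3]

Normal form of the first expression: [[v1, v2], v3]
Normal form of the second expression: -[[v1, v2], v3]
Distinct normal forms: not equal.


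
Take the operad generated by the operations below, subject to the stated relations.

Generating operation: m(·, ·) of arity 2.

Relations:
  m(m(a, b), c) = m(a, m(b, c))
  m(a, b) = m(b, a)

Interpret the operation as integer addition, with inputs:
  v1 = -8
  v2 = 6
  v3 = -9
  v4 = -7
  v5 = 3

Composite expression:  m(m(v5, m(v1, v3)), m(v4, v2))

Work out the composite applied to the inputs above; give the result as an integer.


-15

m(v1, v3) = -17
m(v5, m(v1, v3)) = -14
m(v4, v2) = -1
m(m(v5, m(v1, v3)), m(v4, v2)) = -15


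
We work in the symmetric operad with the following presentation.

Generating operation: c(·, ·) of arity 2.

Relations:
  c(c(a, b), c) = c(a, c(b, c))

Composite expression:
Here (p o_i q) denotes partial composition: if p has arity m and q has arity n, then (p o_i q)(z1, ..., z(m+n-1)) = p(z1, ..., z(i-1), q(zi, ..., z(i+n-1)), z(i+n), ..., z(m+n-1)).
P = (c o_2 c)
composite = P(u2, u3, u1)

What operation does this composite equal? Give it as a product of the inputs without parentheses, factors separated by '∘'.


u2 ∘ u3 ∘ u1

All parenthesizations of c agree; list the u-inputs left to right.
c(u3, u1) collapses to u3 ∘ u1
c(u2, c(u3, u1)) collapses to u2 ∘ u3 ∘ u1


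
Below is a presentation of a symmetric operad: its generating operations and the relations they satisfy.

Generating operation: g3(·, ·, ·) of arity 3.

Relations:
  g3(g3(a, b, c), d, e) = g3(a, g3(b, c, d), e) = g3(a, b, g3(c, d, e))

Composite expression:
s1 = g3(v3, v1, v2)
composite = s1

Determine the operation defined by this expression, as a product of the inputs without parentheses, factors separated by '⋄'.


v3 ⋄ v1 ⋄ v2

Every regrouping of g3 is equal, so read the v-inputs in written order.
g3(v3, v1, v2) linearizes to v3 ⋄ v1 ⋄ v2


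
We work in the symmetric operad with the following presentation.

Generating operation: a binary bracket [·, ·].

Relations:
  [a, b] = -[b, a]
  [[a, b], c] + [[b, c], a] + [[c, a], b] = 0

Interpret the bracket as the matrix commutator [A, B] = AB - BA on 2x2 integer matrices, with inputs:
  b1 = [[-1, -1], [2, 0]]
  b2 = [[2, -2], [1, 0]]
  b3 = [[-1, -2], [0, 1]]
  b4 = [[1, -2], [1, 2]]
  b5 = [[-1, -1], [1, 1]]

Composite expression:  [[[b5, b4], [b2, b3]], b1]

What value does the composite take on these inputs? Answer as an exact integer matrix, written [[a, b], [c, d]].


[[-48, -32], [-16, 48]]


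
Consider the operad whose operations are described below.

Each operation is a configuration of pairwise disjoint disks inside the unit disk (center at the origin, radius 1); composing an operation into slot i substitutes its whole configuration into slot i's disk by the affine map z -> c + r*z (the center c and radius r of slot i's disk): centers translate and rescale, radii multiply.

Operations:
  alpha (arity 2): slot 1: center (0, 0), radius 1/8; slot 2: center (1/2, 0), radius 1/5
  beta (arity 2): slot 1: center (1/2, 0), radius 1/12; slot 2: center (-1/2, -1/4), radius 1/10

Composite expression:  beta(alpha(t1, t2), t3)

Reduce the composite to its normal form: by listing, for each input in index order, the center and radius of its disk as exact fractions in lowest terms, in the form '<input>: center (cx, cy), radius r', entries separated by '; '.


t1: center (1/2, 0), radius 1/96; t2: center (13/24, 0), radius 1/60; t3: center (-1/2, -1/4), radius 1/10

Below beta, radii multiply path by path; the t-disk centers shift.
t1: after 2 affine steps, its disk has center (1/2, 0), radius 1/96
t2: after 2 affine steps, its disk has center (13/24, 0), radius 1/60
t3: after 1 affine step, its disk has center (-1/2, -1/4), radius 1/10


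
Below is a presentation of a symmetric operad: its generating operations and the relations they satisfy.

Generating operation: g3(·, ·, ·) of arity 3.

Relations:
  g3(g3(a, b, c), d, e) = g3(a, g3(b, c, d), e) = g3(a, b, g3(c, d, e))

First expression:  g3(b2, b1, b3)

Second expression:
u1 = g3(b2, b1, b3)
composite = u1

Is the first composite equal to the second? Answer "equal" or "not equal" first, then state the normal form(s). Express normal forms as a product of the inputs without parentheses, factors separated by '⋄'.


Normal form of the first expression: b2 ⋄ b1 ⋄ b3
Normal form of the second expression: b2 ⋄ b1 ⋄ b3
Same normal form: equal.

equal; both compose to b2 ⋄ b1 ⋄ b3


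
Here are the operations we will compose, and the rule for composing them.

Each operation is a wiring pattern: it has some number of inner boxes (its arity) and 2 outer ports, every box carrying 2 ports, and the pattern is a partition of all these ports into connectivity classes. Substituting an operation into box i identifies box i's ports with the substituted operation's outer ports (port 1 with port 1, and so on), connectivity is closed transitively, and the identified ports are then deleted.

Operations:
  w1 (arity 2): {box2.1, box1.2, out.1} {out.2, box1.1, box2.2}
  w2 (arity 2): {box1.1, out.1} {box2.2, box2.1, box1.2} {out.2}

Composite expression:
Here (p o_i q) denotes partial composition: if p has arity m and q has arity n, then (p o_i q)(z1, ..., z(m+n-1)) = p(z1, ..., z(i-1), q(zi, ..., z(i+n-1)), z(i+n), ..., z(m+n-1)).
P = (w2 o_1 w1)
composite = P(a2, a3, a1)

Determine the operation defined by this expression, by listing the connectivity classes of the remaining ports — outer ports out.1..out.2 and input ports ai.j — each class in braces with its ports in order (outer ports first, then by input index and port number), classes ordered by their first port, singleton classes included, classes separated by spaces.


{out.1, a2.2, a3.1} {out.2} {a1.1, a1.2, a2.1, a3.2}


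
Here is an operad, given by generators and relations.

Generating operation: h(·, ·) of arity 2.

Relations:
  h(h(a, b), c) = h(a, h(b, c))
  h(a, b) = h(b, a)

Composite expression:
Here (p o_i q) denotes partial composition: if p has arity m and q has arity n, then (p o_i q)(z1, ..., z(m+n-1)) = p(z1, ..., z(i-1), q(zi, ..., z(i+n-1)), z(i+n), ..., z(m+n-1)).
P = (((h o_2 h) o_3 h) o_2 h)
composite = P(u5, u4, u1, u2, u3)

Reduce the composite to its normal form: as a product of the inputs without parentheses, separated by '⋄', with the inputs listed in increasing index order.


With h associative and commutative, the u-input set is all that matters.
h(u4, u1) unparenthesizes to u4 ⋄ u1
h(u2, u3) unparenthesizes to u2 ⋄ u3
h(h(u4, u1), h(u2, u3)) unparenthesizes to u4 ⋄ u1 ⋄ u2 ⋄ u3
h(u5, h(h(u4, u1), h(u2, u3))) unparenthesizes to u5 ⋄ u4 ⋄ u1 ⋄ u2 ⋄ u3
rearranged into index order: u1 ⋄ u2 ⋄ u3 ⋄ u4 ⋄ u5

u1 ⋄ u2 ⋄ u3 ⋄ u4 ⋄ u5


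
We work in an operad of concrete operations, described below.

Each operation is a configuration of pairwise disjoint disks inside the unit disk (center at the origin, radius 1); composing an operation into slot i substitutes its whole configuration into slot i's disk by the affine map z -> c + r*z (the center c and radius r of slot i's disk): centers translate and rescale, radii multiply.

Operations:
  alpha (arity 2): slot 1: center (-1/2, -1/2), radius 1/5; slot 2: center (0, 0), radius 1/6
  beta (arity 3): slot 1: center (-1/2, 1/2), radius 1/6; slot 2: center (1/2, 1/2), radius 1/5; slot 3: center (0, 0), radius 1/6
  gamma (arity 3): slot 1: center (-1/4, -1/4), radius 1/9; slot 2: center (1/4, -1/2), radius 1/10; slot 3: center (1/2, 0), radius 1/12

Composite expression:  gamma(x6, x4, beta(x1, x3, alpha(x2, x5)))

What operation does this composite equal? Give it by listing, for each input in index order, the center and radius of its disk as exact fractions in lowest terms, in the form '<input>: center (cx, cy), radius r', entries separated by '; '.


x1: center (11/24, 1/24), radius 1/72; x2: center (71/144, -1/144), radius 1/360; x3: center (13/24, 1/24), radius 1/60; x4: center (1/4, -1/2), radius 1/10; x5: center (1/2, 0), radius 1/432; x6: center (-1/4, -1/4), radius 1/9

Nesting under gamma composes maps z -> c + r*z down each x-path.
input x6: composing its 1 substitution step yields center (-1/4, -1/4), radius 1/9
input x4: composing its 1 substitution step yields center (1/4, -1/2), radius 1/10
input x1: composing its 2 substitution steps yields center (11/24, 1/24), radius 1/72
input x3: composing its 2 substitution steps yields center (13/24, 1/24), radius 1/60
input x2: composing its 3 substitution steps yields center (71/144, -1/144), radius 1/360
input x5: composing its 3 substitution steps yields center (1/2, 0), radius 1/432


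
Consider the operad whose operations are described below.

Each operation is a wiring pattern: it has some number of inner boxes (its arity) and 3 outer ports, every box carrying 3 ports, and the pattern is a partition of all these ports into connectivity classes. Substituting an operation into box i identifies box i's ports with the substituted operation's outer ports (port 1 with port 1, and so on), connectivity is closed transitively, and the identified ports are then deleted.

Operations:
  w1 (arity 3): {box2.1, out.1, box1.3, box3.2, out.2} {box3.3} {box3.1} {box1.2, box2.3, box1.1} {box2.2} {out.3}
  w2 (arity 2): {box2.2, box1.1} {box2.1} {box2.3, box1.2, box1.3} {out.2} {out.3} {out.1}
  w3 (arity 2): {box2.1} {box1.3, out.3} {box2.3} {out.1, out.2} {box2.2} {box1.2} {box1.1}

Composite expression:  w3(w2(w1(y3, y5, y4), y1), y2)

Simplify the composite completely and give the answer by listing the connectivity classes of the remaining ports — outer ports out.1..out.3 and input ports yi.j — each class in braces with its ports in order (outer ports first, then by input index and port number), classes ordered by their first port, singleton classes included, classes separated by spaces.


{out.1, out.2} {out.3} {y1.1} {y1.2, y1.3, y3.3, y4.2, y5.1} {y2.1} {y2.2} {y2.3} {y3.1, y3.2, y5.3} {y4.1} {y4.3} {y5.2}

Connectivity passes through glued w3-boundaries; trace each wire chain.
stage w1: inputs (y3, y5, y4), connectivity {out.1, out.2, y3.3, y4.2, y5.1} {out.3} {y3.1, y3.2, y5.3} {y4.1} {y4.3} {y5.2}, out.j its boundary
stage w2: inputs (y3, y5, y4, y1), connectivity {out.1} {out.2} {out.3} {y1.1} {y1.2, y1.3, y3.3, y4.2, y5.1} {y3.1, y3.2, y5.3} {y4.1} {y4.3} {y5.2}, out.j its boundary
stage w3: inputs (y3, y5, y4, y1, y2), connectivity {out.1, out.2} {out.3} {y1.1} {y1.2, y1.3, y3.3, y4.2, y5.1} {y2.1} {y2.2} {y2.3} {y3.1, y3.2, y5.3} {y4.1} {y4.3} {y5.2}, out.j its boundary


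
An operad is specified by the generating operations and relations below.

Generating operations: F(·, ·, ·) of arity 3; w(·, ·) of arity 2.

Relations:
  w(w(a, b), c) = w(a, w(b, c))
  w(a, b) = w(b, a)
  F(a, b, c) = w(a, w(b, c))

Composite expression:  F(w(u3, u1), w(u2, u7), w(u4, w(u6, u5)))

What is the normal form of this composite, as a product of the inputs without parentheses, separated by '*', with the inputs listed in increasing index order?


Shape and order are irrelevant to F; the u-input set decides.
w(u3, u1) linearizes to u3 * u1
w(u2, u7) linearizes to u2 * u7
w(u6, u5) linearizes to u6 * u5
w(u4, w(u6, u5)) linearizes to u4 * u6 * u5
F(w(u3, u1), w(u2, u7), w(u4, w(u6, u5))) linearizes to u3 * u1 * u2 * u7 * u4 * u6 * u5
commutativity sorts the factors: u1 * u2 * u3 * u4 * u5 * u6 * u7

u1 * u2 * u3 * u4 * u5 * u6 * u7


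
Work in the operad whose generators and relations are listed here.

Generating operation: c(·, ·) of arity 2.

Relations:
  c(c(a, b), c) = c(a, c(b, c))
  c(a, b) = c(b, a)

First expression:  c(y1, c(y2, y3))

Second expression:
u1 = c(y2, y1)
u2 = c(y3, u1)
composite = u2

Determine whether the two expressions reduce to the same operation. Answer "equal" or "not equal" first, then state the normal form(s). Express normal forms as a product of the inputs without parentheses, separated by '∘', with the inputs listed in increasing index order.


The first expression reduces to y1 ∘ y2 ∘ y3
The second expression reduces to y1 ∘ y2 ∘ y3
The forms coincide; equal.

equal; the common form is y1 ∘ y2 ∘ y3


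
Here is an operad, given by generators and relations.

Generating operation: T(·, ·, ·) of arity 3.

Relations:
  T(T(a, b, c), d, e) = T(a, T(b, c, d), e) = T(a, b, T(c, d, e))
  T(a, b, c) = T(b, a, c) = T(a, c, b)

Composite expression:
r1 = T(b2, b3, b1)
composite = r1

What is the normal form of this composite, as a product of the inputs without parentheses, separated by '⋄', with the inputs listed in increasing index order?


Any arrangement under T is one operation, so sort the b-inputs.
T(b2, b3, b1) spells out as b2 ⋄ b3 ⋄ b1
reordering the factors by index: b1 ⋄ b2 ⋄ b3

b1 ⋄ b2 ⋄ b3


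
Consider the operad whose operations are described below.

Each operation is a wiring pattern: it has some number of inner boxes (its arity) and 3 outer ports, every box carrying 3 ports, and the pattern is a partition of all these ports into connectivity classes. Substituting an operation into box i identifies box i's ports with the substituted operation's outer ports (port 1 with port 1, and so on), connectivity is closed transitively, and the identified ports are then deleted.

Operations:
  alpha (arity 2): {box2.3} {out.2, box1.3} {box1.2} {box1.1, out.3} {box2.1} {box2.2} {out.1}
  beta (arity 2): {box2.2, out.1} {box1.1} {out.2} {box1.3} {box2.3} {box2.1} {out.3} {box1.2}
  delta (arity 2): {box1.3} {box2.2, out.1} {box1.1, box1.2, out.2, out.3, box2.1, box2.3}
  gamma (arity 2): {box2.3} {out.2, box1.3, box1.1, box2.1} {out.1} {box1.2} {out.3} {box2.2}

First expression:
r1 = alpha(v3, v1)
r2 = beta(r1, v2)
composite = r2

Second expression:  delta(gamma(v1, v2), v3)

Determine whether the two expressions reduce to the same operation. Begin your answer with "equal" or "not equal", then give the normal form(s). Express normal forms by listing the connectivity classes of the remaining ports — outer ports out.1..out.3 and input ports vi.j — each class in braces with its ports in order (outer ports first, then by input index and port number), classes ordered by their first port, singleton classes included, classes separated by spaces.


not equal; the first gives {out.1, v2.2} {out.2} {out.3} {v1.1} {v1.2} {v1.3} {v2.1} {v2.3} {v3.1} {v3.2} {v3.3} and the second {out.1, v3.2} {out.2, out.3, v1.1, v1.3, v2.1, v3.1, v3.3} {v1.2} {v2.2} {v2.3}

Normal form of the first expression: {out.1, v2.2} {out.2} {out.3} {v1.1} {v1.2} {v1.3} {v2.1} {v2.3} {v3.1} {v3.2} {v3.3}
Normal form of the second expression: {out.1, v3.2} {out.2, out.3, v1.1, v1.3, v2.1, v3.1, v3.3} {v1.2} {v2.2} {v2.3}
Distinct normal forms: not equal.


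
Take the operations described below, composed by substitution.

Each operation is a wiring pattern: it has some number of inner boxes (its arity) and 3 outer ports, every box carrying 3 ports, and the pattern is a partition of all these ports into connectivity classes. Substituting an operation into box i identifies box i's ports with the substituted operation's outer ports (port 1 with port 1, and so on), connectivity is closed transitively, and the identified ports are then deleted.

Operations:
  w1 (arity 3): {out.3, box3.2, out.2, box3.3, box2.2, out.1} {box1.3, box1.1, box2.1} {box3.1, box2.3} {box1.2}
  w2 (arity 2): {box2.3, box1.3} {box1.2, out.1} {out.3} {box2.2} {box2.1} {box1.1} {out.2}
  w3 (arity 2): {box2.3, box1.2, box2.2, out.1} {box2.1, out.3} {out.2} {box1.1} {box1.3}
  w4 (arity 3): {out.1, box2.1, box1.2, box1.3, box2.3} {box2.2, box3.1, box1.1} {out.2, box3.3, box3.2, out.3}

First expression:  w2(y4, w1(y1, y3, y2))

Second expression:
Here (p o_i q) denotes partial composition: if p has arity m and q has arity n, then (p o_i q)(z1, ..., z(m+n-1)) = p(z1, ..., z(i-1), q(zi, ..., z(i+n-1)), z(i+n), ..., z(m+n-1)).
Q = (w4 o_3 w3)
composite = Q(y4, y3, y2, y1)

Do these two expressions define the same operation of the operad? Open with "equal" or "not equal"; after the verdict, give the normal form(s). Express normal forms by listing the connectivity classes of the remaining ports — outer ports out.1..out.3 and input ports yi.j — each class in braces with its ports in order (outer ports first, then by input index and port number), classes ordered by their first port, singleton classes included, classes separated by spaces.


not equal: they reduce to {out.1, y4.2} {out.2} {out.3} {y1.1, y1.3, y3.1} {y1.2} {y2.1, y3.3} {y2.2, y2.3, y3.2, y4.3} {y4.1} and {out.1, y3.1, y3.3, y4.2, y4.3} {out.2, out.3, y1.1} {y1.2, y1.3, y2.2, y3.2, y4.1} {y2.1} {y2.3}

Reducing the first expression gives {out.1, y4.2} {out.2} {out.3} {y1.1, y1.3, y3.1} {y1.2} {y2.1, y3.3} {y2.2, y2.3, y3.2, y4.3} {y4.1}
Reducing the second expression gives {out.1, y3.1, y3.3, y4.2, y4.3} {out.2, out.3, y1.1} {y1.2, y1.3, y2.2, y3.2, y4.1} {y2.1} {y2.3}
Different reductions; not equal.


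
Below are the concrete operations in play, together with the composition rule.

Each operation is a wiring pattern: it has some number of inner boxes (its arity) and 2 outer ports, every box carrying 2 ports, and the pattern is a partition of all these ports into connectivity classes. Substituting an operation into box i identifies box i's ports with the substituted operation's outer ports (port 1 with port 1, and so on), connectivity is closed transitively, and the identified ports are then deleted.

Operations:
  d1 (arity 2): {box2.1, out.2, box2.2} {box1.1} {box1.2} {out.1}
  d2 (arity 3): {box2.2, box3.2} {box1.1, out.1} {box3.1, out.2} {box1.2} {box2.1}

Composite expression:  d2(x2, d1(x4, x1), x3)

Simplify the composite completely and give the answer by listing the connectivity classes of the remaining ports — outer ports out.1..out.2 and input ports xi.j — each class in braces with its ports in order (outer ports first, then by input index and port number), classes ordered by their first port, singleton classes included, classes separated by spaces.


{out.1, x2.1} {out.2, x3.1} {x1.1, x1.2, x3.2} {x2.2} {x4.1} {x4.2}

After gluing at d2, chains via deleted ports link the x-ports.
through d1, on inputs (x4, x1): {out.1} {out.2, x1.1, x1.2} {x4.1} {x4.2} (out.j = stage outer ports)
through d2, on inputs (x2, x4, x1, x3): {out.1, x2.1} {out.2, x3.1} {x1.1, x1.2, x3.2} {x2.2} {x4.1} {x4.2} (out.j = stage outer ports)


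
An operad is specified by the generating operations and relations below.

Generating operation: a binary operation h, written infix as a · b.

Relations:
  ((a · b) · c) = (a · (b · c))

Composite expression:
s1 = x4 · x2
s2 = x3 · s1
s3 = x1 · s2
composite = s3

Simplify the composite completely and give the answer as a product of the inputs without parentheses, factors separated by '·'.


x1 · x3 · x4 · x2

Every regrouping of h is equal, so read the x-inputs in written order.
(x4 · x2) unparenthesizes to x4 · x2
(x3 · (x4 · x2)) unparenthesizes to x3 · x4 · x2
(x1 · (x3 · (x4 · x2))) unparenthesizes to x1 · x3 · x4 · x2


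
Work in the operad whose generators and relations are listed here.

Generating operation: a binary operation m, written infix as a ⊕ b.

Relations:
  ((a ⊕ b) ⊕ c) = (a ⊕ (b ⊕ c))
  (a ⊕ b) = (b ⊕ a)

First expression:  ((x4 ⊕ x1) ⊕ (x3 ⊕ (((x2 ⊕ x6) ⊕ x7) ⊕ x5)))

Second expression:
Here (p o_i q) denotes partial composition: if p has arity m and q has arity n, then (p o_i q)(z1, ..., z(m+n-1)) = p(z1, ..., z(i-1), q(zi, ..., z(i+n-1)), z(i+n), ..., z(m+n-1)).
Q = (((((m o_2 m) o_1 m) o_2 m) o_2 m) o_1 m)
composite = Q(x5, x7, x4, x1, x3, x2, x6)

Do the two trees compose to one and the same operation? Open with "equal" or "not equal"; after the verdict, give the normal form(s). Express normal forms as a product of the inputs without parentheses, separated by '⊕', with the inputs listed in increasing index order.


The first expression, normalized: x1 ⊕ x2 ⊕ x3 ⊕ x4 ⊕ x5 ⊕ x6 ⊕ x7
The second expression, normalized: x1 ⊕ x2 ⊕ x3 ⊕ x4 ⊕ x5 ⊕ x6 ⊕ x7
One common form — equal.

equal: each reduces to x1 ⊕ x2 ⊕ x3 ⊕ x4 ⊕ x5 ⊕ x6 ⊕ x7


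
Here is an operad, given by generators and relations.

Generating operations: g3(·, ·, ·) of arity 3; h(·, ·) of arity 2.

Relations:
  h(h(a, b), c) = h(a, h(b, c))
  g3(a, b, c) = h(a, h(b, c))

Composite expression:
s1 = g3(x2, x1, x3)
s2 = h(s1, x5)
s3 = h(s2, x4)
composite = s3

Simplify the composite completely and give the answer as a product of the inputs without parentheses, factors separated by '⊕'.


x2 ⊕ x1 ⊕ x3 ⊕ x5 ⊕ x4


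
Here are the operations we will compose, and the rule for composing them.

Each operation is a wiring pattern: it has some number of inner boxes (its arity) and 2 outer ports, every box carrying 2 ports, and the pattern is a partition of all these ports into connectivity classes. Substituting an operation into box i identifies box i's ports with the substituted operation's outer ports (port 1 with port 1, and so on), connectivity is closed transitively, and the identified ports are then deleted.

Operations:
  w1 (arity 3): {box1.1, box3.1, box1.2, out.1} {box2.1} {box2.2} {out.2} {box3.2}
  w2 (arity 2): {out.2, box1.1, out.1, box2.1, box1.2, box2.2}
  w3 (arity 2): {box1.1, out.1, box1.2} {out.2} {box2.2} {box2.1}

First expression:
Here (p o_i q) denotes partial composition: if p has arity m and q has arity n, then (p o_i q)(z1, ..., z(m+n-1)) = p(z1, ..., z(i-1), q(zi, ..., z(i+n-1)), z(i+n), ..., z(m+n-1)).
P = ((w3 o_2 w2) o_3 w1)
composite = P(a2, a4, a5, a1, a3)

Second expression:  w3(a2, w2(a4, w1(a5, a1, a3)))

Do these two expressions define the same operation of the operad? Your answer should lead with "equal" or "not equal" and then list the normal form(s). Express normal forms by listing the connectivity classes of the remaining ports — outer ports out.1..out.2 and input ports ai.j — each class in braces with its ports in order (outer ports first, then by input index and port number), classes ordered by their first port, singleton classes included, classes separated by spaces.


equal: each reduces to {out.1, a2.1, a2.2} {out.2} {a1.1} {a1.2} {a3.1, a4.1, a4.2, a5.1, a5.2} {a3.2}

Reducing the first expression gives {out.1, a2.1, a2.2} {out.2} {a1.1} {a1.2} {a3.1, a4.1, a4.2, a5.1, a5.2} {a3.2}
Reducing the second expression gives {out.1, a2.1, a2.2} {out.2} {a1.1} {a1.2} {a3.1, a4.1, a4.2, a5.1, a5.2} {a3.2}
Identical normal forms: equal.


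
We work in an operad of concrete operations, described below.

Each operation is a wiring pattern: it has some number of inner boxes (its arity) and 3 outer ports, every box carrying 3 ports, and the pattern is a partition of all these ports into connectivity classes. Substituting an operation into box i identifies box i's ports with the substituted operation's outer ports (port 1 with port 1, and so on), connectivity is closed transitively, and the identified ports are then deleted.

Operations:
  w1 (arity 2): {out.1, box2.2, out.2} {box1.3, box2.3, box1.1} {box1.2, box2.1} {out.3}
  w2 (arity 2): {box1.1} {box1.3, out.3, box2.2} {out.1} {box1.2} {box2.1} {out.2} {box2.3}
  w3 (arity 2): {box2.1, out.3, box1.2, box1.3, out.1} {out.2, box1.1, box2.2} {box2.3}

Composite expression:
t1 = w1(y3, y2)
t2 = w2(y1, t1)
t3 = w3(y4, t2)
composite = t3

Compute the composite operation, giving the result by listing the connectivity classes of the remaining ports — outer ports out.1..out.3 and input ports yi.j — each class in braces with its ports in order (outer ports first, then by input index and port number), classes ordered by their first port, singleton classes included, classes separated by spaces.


Connectivity passes through glued w3-boundaries; trace each wire chain.
after w1, the pattern on (y3, y2) reads {out.1, out.2, y2.2} {out.3} {y2.1, y3.2} {y2.3, y3.1, y3.3} (out.j = its outer ports)
after w2, the pattern on (y1, y3, y2) reads {out.1} {out.2} {out.3, y1.3, y2.2} {y1.1} {y1.2} {y2.1, y3.2} {y2.3, y3.1, y3.3} (out.j = its outer ports)
after w3, the pattern on (y4, y1, y3, y2) reads {out.1, out.3, y4.2, y4.3} {out.2, y4.1} {y1.1} {y1.2} {y1.3, y2.2} {y2.1, y3.2} {y2.3, y3.1, y3.3} (out.j = its outer ports)

{out.1, out.3, y4.2, y4.3} {out.2, y4.1} {y1.1} {y1.2} {y1.3, y2.2} {y2.1, y3.2} {y2.3, y3.1, y3.3}


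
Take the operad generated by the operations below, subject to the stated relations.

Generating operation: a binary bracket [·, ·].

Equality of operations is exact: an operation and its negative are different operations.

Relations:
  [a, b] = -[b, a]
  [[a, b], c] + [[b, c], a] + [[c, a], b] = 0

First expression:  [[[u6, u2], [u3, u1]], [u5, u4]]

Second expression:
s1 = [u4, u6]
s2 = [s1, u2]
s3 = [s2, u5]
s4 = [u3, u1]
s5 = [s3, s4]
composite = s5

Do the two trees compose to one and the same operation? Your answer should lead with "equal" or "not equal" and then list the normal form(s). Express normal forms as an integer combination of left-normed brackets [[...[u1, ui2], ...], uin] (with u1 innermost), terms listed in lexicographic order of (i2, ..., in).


Reducing the first expression gives [[[[[u1, u3], u2], u6], u4], u5] - [[[[[u1, u3], u2], u6], u5], u4] - [[[[[u1, u3], u6], u2], u4], u5] + [[[[[u1, u3], u6], u2], u5], u4]
Reducing the second expression gives -[[[[[u1, u3], u2], u4], u6], u5] + [[[[[u1, u3], u2], u6], u4], u5] + [[[[[u1, u3], u4], u6], u2], u5] + [[[[[u1, u3], u5], u2], u4], u6] - [[[[[u1, u3], u5], u2], u6], u4] - [[[[[u1, u3], u5], u4], u6], u2] + [[[[[u1, u3], u5], u6], u4], u2] - [[[[[u1, u3], u6], u4], u2], u5]
The normal forms differ: not equal.

not equal — first [[[[[u1, u3], u2], u6], u4], u5] - [[[[[u1, u3], u2], u6], u5], u4] - [[[[[u1, u3], u6], u2], u4], u5] + [[[[[u1, u3], u6], u2], u5], u4], second -[[[[[u1, u3], u2], u4], u6], u5] + [[[[[u1, u3], u2], u6], u4], u5] + [[[[[u1, u3], u4], u6], u2], u5] + [[[[[u1, u3], u5], u2], u4], u6] - [[[[[u1, u3], u5], u2], u6], u4] - [[[[[u1, u3], u5], u4], u6], u2] + [[[[[u1, u3], u5], u6], u4], u2] - [[[[[u1, u3], u6], u4], u2], u5]
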